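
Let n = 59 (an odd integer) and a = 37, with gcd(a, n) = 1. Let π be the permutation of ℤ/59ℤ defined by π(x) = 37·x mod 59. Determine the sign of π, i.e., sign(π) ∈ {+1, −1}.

Orbit of 31 under x↦37x: [31, 26, 18, 17, 39, 27, 55]… (length divides ord_59(37)).
The orbit structure of x ↦ 37x mod 59: 2 orbits of sizes [58, 1].
59 − 2 = 57 transpositions; sign(π) = (−1)^57 = -1.
Zolotarev: (37|59) = -1, matching the cycle-count sign.

-1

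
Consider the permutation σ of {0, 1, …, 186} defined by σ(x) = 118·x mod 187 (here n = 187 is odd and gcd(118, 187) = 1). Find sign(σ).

Trace 1: π^k(1) = [1, 118, 86, 50, 103, 186, 69] for k=0..6.
π_118 has 26 disjoint cycles with lengths [10, 10, 10, 10, 10, 10, 10, 10, 10, 10, 10, 10, 10, 10, 10, 10, 10, 2, 2, 2, 2, 2, 2, 2, 2, 1] on {0,…,186}.
Σ(ℓ_i−1) = 187−26 = 161; sign = (−1)^161 = -1.

-1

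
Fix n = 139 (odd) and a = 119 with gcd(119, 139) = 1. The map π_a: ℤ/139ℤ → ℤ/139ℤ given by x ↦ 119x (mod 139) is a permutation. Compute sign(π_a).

Trace 131: π^k(131) = [131, 21, 136, 60, 51, 92, 106] for k=0..6.
The orbit structure of x ↦ 119x mod 139: 2 orbits of sizes [138, 1].
2 cycles on 139: each ℓ→(−1)^(ℓ−1), product (−1)^137 = -1.
(119|139)_J = -1 (Zolotarev's lemma cross-check).

-1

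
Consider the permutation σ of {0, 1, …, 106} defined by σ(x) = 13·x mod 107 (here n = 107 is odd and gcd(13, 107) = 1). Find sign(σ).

+1

Trace 29: π^k(29) = [29, 56, 86, 48, 89, 87, 61] for k=0..6.
π_13 has 3 disjoint cycles with lengths [53, 53, 1] on {0,…,106}.
With 3 cycles on 107 points, sign = (−1)^{107−3} = +1.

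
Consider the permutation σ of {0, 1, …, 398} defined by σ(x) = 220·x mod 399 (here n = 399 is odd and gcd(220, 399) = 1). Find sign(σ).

Trace 1: π^k(1) = [1, 220, 121, 286, 277, 292] for k=0..5.
The orbit structure of x ↦ 220x mod 399: 78 orbits of sizes [6, 6, 6, 6, 6, 6, 6, 6, 6, 6, 6, 6, 6, 6, 6, 6, 6, 6, 6, 6, 6, 6, 6, 6, 6, 6, 6, 6, 6, 6, 6, 6, 6, 6, 6, 6, 6, 6, 6, 6, 6, 6, 6, 6, 6, 6, 6, 6, 6, 6, 6, 6, 6, 6, 6, 6, 6, 3, 3, 3, 3, 3, 3, 3, 3, 3, 3, 3, 3, 3, 3, 3, 3, 3, 3, 1, 1, 1].
78 cycles on 399: each ℓ→(−1)^(ℓ−1), product (−1)^321 = -1.

-1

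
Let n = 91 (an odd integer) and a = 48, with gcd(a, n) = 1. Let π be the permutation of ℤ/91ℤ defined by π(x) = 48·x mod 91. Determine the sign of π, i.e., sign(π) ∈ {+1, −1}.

Orbit of 1 under x↦48x: [1, 48, 29, 27, 22, 55]… (length divides ord_91(48)).
π_48 has 20 disjoint cycles with lengths [6, 6, 6, 6, 6, 6, 6, 6, 6, 6, 6, 6, 3, 3, 3, 3, 2, 2, 2, 1] on {0,…,90}.
sign(π) = (−1)^{n − #cycles} = (−1)^{91−20} = (−1)^71 = -1.

-1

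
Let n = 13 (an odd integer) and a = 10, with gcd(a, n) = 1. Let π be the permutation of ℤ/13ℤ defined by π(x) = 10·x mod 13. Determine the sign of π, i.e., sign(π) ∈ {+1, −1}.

Orbit of 12 under x↦10x: [12, 3, 4, 1, 10, 9]… (length divides ord_13(10)).
Cycle type of π: 6×2 + 1; total 3 cycles.
Σ(ℓ_i−1) = 13−3 = 10; sign = (−1)^10 = +1.

+1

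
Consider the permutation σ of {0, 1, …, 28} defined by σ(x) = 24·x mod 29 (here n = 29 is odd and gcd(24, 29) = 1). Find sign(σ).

Trace 20: π^k(20) = [20, 16, 7, 23, 1, 24, 25] for k=0..6.
Cycle type of π: 7×4 + 1; total 5 cycles.
sign(π) = (−1)^{n − #cycles} = (−1)^{29−5} = (−1)^24 = +1.
The Jacobi symbol (24|29) = +1 (Zolotarev) agrees.

+1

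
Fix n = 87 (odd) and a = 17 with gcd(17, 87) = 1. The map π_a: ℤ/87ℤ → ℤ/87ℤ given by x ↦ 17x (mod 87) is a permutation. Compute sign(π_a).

Trace 1: π^k(1) = [1, 17, 28, 41] for k=0..3.
Cycle type of π: 4×21 + 2 + 1; total 23 cycles.
87 − 23 = 64 transpositions; sign(π) = (−1)^64 = +1.

+1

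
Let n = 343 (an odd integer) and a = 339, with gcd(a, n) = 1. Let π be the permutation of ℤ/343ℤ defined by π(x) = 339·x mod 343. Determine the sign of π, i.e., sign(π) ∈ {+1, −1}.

-1

Orbit of 90 under x↦339x: [90, 326, 68, 71, 59, 107, 258]… (length divides ord_343(339)).
Cycle type of π: 294 + 42 + 6 + 1; total 4 cycles.
Σ(ℓ_i−1) = 343−4 = 339; sign = (−1)^339 = -1.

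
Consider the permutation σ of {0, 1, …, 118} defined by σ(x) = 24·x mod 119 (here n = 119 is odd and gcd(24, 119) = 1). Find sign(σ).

+1

Orbit of 3 under x↦24x: [3, 72, 62, 60, 12, 50, 10]… (length divides ord_119(24)).
Decompose π into cycles: lengths [48, 48, 16, 6, 1] (5 cycles, including the fixed point 0).
sign(π) = (−1)^{n − #cycles} = (−1)^{119−5} = (−1)^114 = +1.
(24|119)_J = +1 (Zolotarev's lemma cross-check).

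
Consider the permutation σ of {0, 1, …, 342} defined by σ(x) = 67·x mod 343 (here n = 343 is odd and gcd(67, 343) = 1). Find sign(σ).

+1

Orbit of 116 under x↦67x: [116, 226, 50, 263, 128, 1, 67]… (length divides ord_343(67)).
Cycle lengths of π_67 on ℤ/343ℤ: [21, 21, 21, 21, 21, 21, 21, 21, 21, 21, 21, 21, 21, 21, 3, 3, 3, 3, 3, 3, 3, 3, 3, 3, 3, 3, 3, 3, 3, 3, 1]; 31 cycles in total.
With 31 cycles on 343 points, sign = (−1)^{343−31} = +1.
Via Zolotarev, sign(π_{67}) = (67|343) = +1.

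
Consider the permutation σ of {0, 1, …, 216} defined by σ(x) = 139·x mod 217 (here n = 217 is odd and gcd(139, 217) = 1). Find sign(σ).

Orbit of 27 under x↦139x: [27, 64, 216, 78, 209, 190, 153]… (length divides ord_217(139)).
25 cycles of lengths [10, 10, 10, 10, 10, 10, 10, 10, 10, 10, 10, 10, 10, 10, 10, 10, 10, 10, 10, 10, 10, 2, 2, 2, 1].
Σ(ℓ_i−1) = 217−25 = 192; sign = (−1)^192 = +1.
The Jacobi symbol (139|217) = +1 (Zolotarev) agrees.

+1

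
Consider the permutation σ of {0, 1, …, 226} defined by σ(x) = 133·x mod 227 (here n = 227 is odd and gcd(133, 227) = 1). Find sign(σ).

Trace 77: π^k(77) = [77, 26, 53, 12, 7, 23, 108] for k=0..6.
Cycle lengths of π_133 on ℤ/227ℤ: [113, 113, 1]; 3 cycles in total.
Σ(ℓ_i−1) = 227−3 = 224; sign = (−1)^224 = +1.
Zolotarev: (133|227) = +1, matching the cycle-count sign.

+1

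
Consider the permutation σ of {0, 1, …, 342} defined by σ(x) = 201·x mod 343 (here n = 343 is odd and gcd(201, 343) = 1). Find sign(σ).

Start at x=179: 179 → 307 → 310 → 227 → 8 → 236 → 102 → … (one orbit).
Cycle type of π: 294 + 42 + 6 + 1; total 4 cycles.
With 4 cycles on 343 points, sign = (−1)^{343−4} = -1.
(201|343)_J = -1 (Zolotarev's lemma cross-check).

-1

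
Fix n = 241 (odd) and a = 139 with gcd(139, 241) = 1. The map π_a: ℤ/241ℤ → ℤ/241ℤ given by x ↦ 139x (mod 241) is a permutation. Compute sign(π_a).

Start at x=224: 224 → 47 → 26 → 240 → 102 → 200 → 85 → … (one orbit).
Cycle type of π: 80×3 + 1; total 4 cycles.
n − c = 241 − 4 = 237; sign = (−1)^237 = -1.
(139|241)_J = -1 (Zolotarev's lemma cross-check).

-1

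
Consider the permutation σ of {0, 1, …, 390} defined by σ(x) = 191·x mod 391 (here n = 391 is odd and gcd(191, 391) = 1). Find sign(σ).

Start at x=344: 344 → 16 → 319 → 324 → 106 → 305 → 387 → … (one orbit).
Decompose π into cycles: lengths [44, 44, 44, 44, 44, 44, 44, 44, 22, 4, 4, 4, 4, 1] (14 cycles, including the fixed point 0).
n − c = 391 − 14 = 377; sign = (−1)^377 = -1.
Check: (191/391) = -1 by Zolotarev.

-1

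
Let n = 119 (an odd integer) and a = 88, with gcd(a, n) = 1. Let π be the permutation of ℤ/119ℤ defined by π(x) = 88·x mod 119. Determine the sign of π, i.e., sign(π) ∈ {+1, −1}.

-1

Start at x=44: 44 → 64 → 39 → 100 → 113 → 67 → 65 → … (one orbit).
Cycle type of π: 48×2 + 16 + 3×2 + 1; total 6 cycles.
119 − 6 = 113 transpositions; sign(π) = (−1)^113 = -1.
The Jacobi symbol (88|119) = -1 (Zolotarev) agrees.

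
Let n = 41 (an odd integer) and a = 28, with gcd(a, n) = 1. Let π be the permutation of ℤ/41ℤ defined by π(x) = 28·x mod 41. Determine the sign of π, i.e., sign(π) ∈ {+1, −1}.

Start at x=16: 16 → 38 → 39 → 26 → 31 → 7 → 32 → … (one orbit).
The orbit structure of x ↦ 28x mod 41: 2 orbits of sizes [40, 1].
sign(π) = (−1)^{n − #cycles} = (−1)^{41−2} = (−1)^39 = -1.

-1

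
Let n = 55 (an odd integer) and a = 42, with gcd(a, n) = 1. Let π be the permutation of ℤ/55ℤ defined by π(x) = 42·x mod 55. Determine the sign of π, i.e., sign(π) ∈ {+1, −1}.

Start at x=37: 37 → 14 → 38 → 1 → 42 → 4 → 3 → … (one orbit).
Cycle lengths of π_42 on ℤ/55ℤ: [20, 20, 5, 5, 4, 1]; 6 cycles in total.
Σ(ℓ_i−1) = 55−6 = 49; sign = (−1)^49 = -1.
Check: (42/55) = -1 by Zolotarev.

-1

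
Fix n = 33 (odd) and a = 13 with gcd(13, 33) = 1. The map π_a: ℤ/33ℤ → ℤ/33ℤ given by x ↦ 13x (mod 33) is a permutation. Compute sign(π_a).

-1

Orbit of 31 under x↦13x: [31, 7, 25, 28, 1, 13, 4]… (length divides ord_33(13)).
Decompose π into cycles: lengths [10, 10, 10, 1, 1, 1] (6 cycles, including the fixed point 0).
With 6 cycles on 33 points, sign = (−1)^{33−6} = -1.
Zolotarev: (13|33) = -1, matching the cycle-count sign.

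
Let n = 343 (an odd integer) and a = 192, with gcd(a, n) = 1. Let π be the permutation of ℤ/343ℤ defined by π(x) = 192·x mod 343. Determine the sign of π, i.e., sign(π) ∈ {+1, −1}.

-1

Start at x=185: 185 → 191 → 314 → 263 → 75 → 337 → 220 → … (one orbit).
π_192 has 4 disjoint cycles with lengths [294, 42, 6, 1] on {0,…,342}.
n − c = 343 − 4 = 339; sign = (−1)^339 = -1.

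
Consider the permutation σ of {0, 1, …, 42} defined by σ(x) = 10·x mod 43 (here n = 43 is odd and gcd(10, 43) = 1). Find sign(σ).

+1

Orbit of 17 under x↦10x: [17, 41, 23, 15, 21, 38, 36]… (length divides ord_43(10)).
π_10 has 3 disjoint cycles with lengths [21, 21, 1] on {0,…,42}.
sign(π) = (−1)^{n − #cycles} = (−1)^{43−3} = (−1)^40 = +1.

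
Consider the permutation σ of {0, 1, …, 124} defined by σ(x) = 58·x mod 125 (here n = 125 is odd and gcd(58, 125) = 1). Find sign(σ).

Start at x=48: 48 → 34 → 97 → 1 → 58 → 114 → 112 → … (one orbit).
Cycle type of π: 100 + 20 + 4 + 1; total 4 cycles.
4 cycles on 125: each ℓ→(−1)^(ℓ−1), product (−1)^121 = -1.
Check: (58/125) = -1 by Zolotarev.

-1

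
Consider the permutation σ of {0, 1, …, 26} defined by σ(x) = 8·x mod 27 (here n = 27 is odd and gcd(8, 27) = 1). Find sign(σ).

Orbit of 26 under x↦8x: [26, 19, 17, 1, 8, 10]… (length divides ord_27(8)).
Decompose π into cycles: lengths [6, 6, 6, 2, 2, 2, 2, 1] (8 cycles, including the fixed point 0).
With 8 cycles on 27 points, sign = (−1)^{27−8} = -1.

-1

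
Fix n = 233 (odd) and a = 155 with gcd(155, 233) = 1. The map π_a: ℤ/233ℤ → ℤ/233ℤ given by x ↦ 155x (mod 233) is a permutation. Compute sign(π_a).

Trace 143: π^k(143) = [143, 30, 223, 81, 206, 9, 230] for k=0..6.
The orbit structure of x ↦ 155x mod 233: 2 orbits of sizes [232, 1].
233 − 2 = 231 transpositions; sign(π) = (−1)^231 = -1.
(155|233)_J = -1 (Zolotarev's lemma cross-check).

-1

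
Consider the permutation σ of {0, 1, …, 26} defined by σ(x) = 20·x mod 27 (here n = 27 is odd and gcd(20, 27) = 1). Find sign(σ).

-1

Start at x=7: 7 → 5 → 19 → 2 → 13 → 17 → 16 → … (one orbit).
Cycle type of π: 18 + 6 + 2 + 1; total 4 cycles.
4 cycles on 27: each ℓ→(−1)^(ℓ−1), product (−1)^23 = -1.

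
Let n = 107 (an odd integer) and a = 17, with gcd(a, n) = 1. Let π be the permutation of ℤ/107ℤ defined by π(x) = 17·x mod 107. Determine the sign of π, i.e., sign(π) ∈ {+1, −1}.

-1

Trace 11: π^k(11) = [11, 80, 76, 8, 29, 65, 35] for k=0..6.
2 cycles of lengths [106, 1].
sign(π) = (−1)^{n − #cycles} = (−1)^{107−2} = (−1)^105 = -1.
Zolotarev: (17|107) = -1, matching the cycle-count sign.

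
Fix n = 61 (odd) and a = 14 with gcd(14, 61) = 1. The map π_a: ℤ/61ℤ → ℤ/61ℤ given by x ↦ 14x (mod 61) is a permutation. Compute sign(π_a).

Start at x=14: 14 → 13 → 60 → 47 → 48 → 1 → 14 (one orbit).
11 cycles of lengths [6, 6, 6, 6, 6, 6, 6, 6, 6, 6, 1].
With 11 cycles on 61 points, sign = (−1)^{61−11} = +1.
The Jacobi symbol (14|61) = +1 (Zolotarev) agrees.

+1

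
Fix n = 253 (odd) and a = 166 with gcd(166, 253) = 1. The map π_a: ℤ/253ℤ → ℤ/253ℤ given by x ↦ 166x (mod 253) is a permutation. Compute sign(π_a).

Trace 34: π^k(34) = [34, 78, 45, 133, 67, 243, 111] for k=0..6.
22 cycles of lengths [22, 22, 22, 22, 22, 22, 22, 22, 22, 22, 22, 1, 1, 1, 1, 1, 1, 1, 1, 1, 1, 1].
22 cycles on 253: each ℓ→(−1)^(ℓ−1), product (−1)^231 = -1.

-1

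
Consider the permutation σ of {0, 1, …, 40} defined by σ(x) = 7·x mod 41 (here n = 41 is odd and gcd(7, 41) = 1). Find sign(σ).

-1

Orbit of 37 under x↦7x: [37, 13, 9, 22, 31, 12, 2]… (length divides ord_41(7)).
π_7 has 2 disjoint cycles with lengths [40, 1] on {0,…,40}.
n − c = 41 − 2 = 39; sign = (−1)^39 = -1.
The Jacobi symbol (7|41) = -1 (Zolotarev) agrees.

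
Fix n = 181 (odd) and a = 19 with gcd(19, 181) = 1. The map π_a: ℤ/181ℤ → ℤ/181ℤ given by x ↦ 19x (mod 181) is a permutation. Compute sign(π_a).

-1

Start at x=162: 162 → 1 → 19 → 180 → 162 (one orbit).
Cycle type of π: 4×45 + 1; total 46 cycles.
With 46 cycles on 181 points, sign = (−1)^{181−46} = -1.
(19|181)_J = -1 (Zolotarev's lemma cross-check).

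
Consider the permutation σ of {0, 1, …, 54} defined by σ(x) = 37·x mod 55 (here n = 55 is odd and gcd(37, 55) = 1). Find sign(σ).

Trace 38: π^k(38) = [38, 31, 47, 34, 48, 16, 42] for k=0..6.
The orbit structure of x ↦ 37x mod 55: 6 orbits of sizes [20, 20, 5, 5, 4, 1].
6 cycles on 55: each ℓ→(−1)^(ℓ−1), product (−1)^49 = -1.
Zolotarev: (37|55) = -1, matching the cycle-count sign.

-1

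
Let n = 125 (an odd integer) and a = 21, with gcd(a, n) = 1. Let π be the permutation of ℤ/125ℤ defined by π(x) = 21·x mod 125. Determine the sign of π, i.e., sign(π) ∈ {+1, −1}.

+1

Trace 11: π^k(11) = [11, 106, 101, 121, 41, 111, 81] for k=0..6.
Decompose π into cycles: lengths [25, 25, 25, 25, 5, 5, 5, 5, 1, 1, 1, 1, 1] (13 cycles, including the fixed point 0).
n − c = 125 − 13 = 112; sign = (−1)^112 = +1.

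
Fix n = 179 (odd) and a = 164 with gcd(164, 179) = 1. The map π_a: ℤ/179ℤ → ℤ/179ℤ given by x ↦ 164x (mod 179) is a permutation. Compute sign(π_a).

-1

Orbit of 90 under x↦164x: [90, 82, 23, 13, 163, 61, 159]… (length divides ord_179(164)).
π_164 has 2 disjoint cycles with lengths [178, 1] on {0,…,178}.
n − c = 179 − 2 = 177; sign = (−1)^177 = -1.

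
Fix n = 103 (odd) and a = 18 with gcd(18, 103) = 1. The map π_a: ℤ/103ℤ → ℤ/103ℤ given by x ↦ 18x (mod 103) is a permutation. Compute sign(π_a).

Start at x=46: 46 → 4 → 72 → 60 → 50 → 76 → 29 → … (one orbit).
3 cycles of lengths [51, 51, 1].
Σ(ℓ_i−1) = 103−3 = 100; sign = (−1)^100 = +1.
Via Zolotarev, sign(π_{18}) = (18|103) = +1.

+1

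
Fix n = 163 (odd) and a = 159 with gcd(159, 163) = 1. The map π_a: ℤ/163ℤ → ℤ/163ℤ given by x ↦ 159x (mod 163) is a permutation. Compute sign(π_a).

Trace 84: π^k(84) = [84, 153, 40, 3, 151, 48, 134] for k=0..6.
The orbit structure of x ↦ 159x mod 163: 2 orbits of sizes [162, 1].
163 − 2 = 161 transpositions; sign(π) = (−1)^161 = -1.
(159|163)_J = -1 (Zolotarev's lemma cross-check).

-1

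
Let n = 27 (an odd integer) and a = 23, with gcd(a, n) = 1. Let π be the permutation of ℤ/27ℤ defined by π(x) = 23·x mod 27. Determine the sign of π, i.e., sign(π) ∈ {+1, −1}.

-1

Trace 23: π^k(23) = [23, 16, 17, 13, 2, 19, 5] for k=0..6.
Decompose π into cycles: lengths [18, 6, 2, 1] (4 cycles, including the fixed point 0).
With 4 cycles on 27 points, sign = (−1)^{27−4} = -1.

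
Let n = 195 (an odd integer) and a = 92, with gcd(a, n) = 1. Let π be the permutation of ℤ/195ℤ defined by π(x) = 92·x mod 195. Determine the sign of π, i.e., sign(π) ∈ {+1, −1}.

Orbit of 92 under x↦92x: [92, 79, 53, 1]… (length divides ord_195(92)).
Cycle type of π: 4×39 + 2×13 + 1×13; total 65 cycles.
65 cycles on 195: each ℓ→(−1)^(ℓ−1), product (−1)^130 = +1.
The Jacobi symbol (92|195) = +1 (Zolotarev) agrees.

+1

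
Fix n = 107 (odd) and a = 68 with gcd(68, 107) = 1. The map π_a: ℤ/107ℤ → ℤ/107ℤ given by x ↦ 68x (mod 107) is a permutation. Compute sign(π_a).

Trace 96: π^k(96) = [96, 1, 68, 23, 66, 101, 20] for k=0..6.
Cycle lengths of π_68 on ℤ/107ℤ: [106, 1]; 2 cycles in total.
n − c = 107 − 2 = 105; sign = (−1)^105 = -1.
The Jacobi symbol (68|107) = -1 (Zolotarev) agrees.

-1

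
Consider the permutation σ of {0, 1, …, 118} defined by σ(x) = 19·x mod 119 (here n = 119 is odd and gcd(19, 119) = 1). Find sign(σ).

Start at x=26: 26 → 18 → 104 → 72 → 59 → 50 → 117 → … (one orbit).
Cycle type of π: 24×4 + 8×2 + 6 + 1; total 8 cycles.
8 cycles on 119: each ℓ→(−1)^(ℓ−1), product (−1)^111 = -1.

-1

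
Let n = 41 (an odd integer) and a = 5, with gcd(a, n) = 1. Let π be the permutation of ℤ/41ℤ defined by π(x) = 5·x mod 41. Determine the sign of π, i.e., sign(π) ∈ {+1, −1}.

Start at x=2: 2 → 10 → 9 → 4 → 20 → 18 → 8 → … (one orbit).
Cycle lengths of π_5 on ℤ/41ℤ: [20, 20, 1]; 3 cycles in total.
sign(π) = (−1)^{n − #cycles} = (−1)^{41−3} = (−1)^38 = +1.
The Jacobi symbol (5|41) = +1 (Zolotarev) agrees.

+1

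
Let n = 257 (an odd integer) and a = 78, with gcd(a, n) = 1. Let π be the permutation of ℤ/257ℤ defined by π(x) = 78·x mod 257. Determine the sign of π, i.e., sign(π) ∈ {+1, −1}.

Start at x=31: 31 → 105 → 223 → 175 → 29 → 206 → 134 → … (one orbit).
2 cycles of lengths [256, 1].
sign(π) = (−1)^{n − #cycles} = (−1)^{257−2} = (−1)^255 = -1.
Zolotarev: (78|257) = -1, matching the cycle-count sign.

-1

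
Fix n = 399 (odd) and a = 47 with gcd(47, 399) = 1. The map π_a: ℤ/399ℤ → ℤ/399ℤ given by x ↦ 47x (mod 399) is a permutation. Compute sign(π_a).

+1

Orbit of 20 under x↦47x: [20, 142, 290, 64, 215, 130, 125]… (length divides ord_399(47)).
The orbit structure of x ↦ 47x mod 399: 27 orbits of sizes [18, 18, 18, 18, 18, 18, 18, 18, 18, 18, 18, 18, 18, 18, 18, 18, 18, 18, 18, 18, 9, 9, 6, 6, 6, 2, 1].
27 cycles on 399: each ℓ→(−1)^(ℓ−1), product (−1)^372 = +1.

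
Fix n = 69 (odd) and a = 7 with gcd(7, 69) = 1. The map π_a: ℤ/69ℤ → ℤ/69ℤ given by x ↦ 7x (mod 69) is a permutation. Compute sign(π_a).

-1

Start at x=37: 37 → 52 → 19 → 64 → 34 → 31 → 10 → … (one orbit).
Decompose π into cycles: lengths [22, 22, 22, 1, 1, 1] (6 cycles, including the fixed point 0).
69 − 6 = 63 transpositions; sign(π) = (−1)^63 = -1.
(7|69)_J = -1 (Zolotarev's lemma cross-check).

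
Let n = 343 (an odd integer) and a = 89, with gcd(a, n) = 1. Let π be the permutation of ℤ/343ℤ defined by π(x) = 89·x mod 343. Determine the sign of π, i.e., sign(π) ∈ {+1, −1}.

-1

Orbit of 181 under x↦89x: [181, 331, 304, 302, 124, 60, 195]… (length divides ord_343(89)).
Cycle lengths of π_89 on ℤ/343ℤ: [294, 42, 6, 1]; 4 cycles in total.
343 − 4 = 339 transpositions; sign(π) = (−1)^339 = -1.
Via Zolotarev, sign(π_{89}) = (89|343) = -1.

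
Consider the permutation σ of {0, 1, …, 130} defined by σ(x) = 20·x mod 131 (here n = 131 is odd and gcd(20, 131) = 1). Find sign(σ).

Start at x=94: 94 → 46 → 3 → 60 → 21 → 27 → 16 → … (one orbit).
π_20 has 3 disjoint cycles with lengths [65, 65, 1] on {0,…,130}.
sign(π) = (−1)^{n − #cycles} = (−1)^{131−3} = (−1)^128 = +1.
Via Zolotarev, sign(π_{20}) = (20|131) = +1.

+1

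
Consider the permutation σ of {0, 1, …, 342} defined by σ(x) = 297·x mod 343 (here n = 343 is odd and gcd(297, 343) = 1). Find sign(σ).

-1

Start at x=178: 178 → 44 → 34 → 151 → 257 → 183 → 157 → … (one orbit).
π_297 has 4 disjoint cycles with lengths [294, 42, 6, 1] on {0,…,342}.
n − c = 343 − 4 = 339; sign = (−1)^339 = -1.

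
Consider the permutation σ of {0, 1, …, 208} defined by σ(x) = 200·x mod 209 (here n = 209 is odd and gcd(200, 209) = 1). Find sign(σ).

Orbit of 119 under x↦200x: [119, 183, 25, 193, 144, 167, 169]… (length divides ord_209(200)).
Cycle lengths of π_200 on ℤ/209ℤ: [90, 90, 18, 10, 1]; 5 cycles in total.
n − c = 209 − 5 = 204; sign = (−1)^204 = +1.
Zolotarev: (200|209) = +1, matching the cycle-count sign.

+1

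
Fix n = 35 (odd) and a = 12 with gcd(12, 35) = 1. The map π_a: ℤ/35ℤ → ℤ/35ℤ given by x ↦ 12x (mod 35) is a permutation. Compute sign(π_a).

Orbit of 4 under x↦12x: [4, 13, 16, 17, 29, 33, 11]… (length divides ord_35(12)).
Cycle type of π: 12×2 + 6 + 4 + 1; total 5 cycles.
With 5 cycles on 35 points, sign = (−1)^{35−5} = +1.
Zolotarev: (12|35) = +1, matching the cycle-count sign.

+1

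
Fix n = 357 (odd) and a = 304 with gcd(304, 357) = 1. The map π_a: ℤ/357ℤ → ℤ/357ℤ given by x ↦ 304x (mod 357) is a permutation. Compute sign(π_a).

-1

Orbit of 67 under x↦304x: [67, 19, 64, 178, 205, 202, 4]… (length divides ord_357(304)).
The orbit structure of x ↦ 304x mod 357: 24 orbits of sizes [24, 24, 24, 24, 24, 24, 24, 24, 24, 24, 24, 24, 8, 8, 8, 8, 8, 8, 6, 6, 6, 1, 1, 1].
24 cycles on 357: each ℓ→(−1)^(ℓ−1), product (−1)^333 = -1.
The Jacobi symbol (304|357) = -1 (Zolotarev) agrees.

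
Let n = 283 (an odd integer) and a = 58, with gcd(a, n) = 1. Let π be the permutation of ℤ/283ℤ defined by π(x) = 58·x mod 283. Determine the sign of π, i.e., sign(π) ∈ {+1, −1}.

Orbit of 212 under x↦58x: [212, 127, 8, 181, 27, 151, 268]… (length divides ord_283(58)).
The orbit structure of x ↦ 58x mod 283: 4 orbits of sizes [94, 94, 94, 1].
sign(π) = (−1)^{n − #cycles} = (−1)^{283−4} = (−1)^279 = -1.

-1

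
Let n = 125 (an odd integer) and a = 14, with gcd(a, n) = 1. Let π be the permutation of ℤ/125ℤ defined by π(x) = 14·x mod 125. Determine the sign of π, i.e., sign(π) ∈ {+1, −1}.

+1

Start at x=104: 104 → 81 → 9 → 1 → 14 → 71 → 119 → … (one orbit).
7 cycles of lengths [50, 50, 10, 10, 2, 2, 1].
7 cycles on 125: each ℓ→(−1)^(ℓ−1), product (−1)^118 = +1.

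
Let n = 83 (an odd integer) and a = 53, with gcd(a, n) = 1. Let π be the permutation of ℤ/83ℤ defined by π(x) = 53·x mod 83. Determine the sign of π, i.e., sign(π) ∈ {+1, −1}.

Trace 41: π^k(41) = [41, 15, 48, 54, 40, 45, 61] for k=0..6.
The orbit structure of x ↦ 53x mod 83: 2 orbits of sizes [82, 1].
sign(π) = (−1)^{n − #cycles} = (−1)^{83−2} = (−1)^81 = -1.
(53|83)_J = -1 (Zolotarev's lemma cross-check).

-1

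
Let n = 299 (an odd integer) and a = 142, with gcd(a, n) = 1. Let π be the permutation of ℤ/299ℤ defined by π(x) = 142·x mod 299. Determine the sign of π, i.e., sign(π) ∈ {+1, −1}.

+1

Trace 118: π^k(118) = [118, 12, 209, 77, 170, 220, 144] for k=0..6.
The orbit structure of x ↦ 142x mod 299: 21 orbits of sizes [22, 22, 22, 22, 22, 22, 22, 22, 22, 22, 22, 22, 11, 11, 2, 2, 2, 2, 2, 2, 1].
sign(π) = (−1)^{n − #cycles} = (−1)^{299−21} = (−1)^278 = +1.
Zolotarev: (142|299) = +1, matching the cycle-count sign.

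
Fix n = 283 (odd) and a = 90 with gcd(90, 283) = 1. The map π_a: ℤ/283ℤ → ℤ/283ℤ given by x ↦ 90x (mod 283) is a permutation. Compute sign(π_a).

+1

Start at x=60: 60 → 23 → 89 → 86 → 99 → 137 → 161 → … (one orbit).
Cycle type of π: 141×2 + 1; total 3 cycles.
283 − 3 = 280 transpositions; sign(π) = (−1)^280 = +1.
Via Zolotarev, sign(π_{90}) = (90|283) = +1.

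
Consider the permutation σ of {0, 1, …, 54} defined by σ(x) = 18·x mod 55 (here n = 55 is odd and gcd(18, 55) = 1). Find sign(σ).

Orbit of 49 under x↦18x: [49, 2, 36, 43, 4, 17, 31]… (length divides ord_55(18)).
Cycle type of π: 20×2 + 10 + 4 + 1; total 5 cycles.
sign(π) = (−1)^{n − #cycles} = (−1)^{55−5} = (−1)^50 = +1.

+1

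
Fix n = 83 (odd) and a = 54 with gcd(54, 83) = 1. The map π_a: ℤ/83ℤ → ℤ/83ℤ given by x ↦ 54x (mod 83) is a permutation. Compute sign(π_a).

-1

Start at x=36: 36 → 35 → 64 → 53 → 40 → 2 → 25 → … (one orbit).
Decompose π into cycles: lengths [82, 1] (2 cycles, including the fixed point 0).
sign(π) = (−1)^{n − #cycles} = (−1)^{83−2} = (−1)^81 = -1.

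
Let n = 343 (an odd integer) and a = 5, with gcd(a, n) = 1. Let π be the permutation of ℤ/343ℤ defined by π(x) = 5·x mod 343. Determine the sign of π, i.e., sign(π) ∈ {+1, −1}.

Orbit of 22 under x↦5x: [22, 110, 207, 6, 30, 150, 64]… (length divides ord_343(5)).
π_5 has 4 disjoint cycles with lengths [294, 42, 6, 1] on {0,…,342}.
sign(π) = (−1)^{n − #cycles} = (−1)^{343−4} = (−1)^339 = -1.
Via Zolotarev, sign(π_{5}) = (5|343) = -1.

-1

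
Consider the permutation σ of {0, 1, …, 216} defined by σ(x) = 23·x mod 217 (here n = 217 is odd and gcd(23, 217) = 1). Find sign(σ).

Orbit of 95 under x↦23x: [95, 15, 128, 123, 8, 184, 109]… (length divides ord_217(23)).
Cycle lengths of π_23 on ℤ/217ℤ: [30, 30, 30, 30, 30, 30, 10, 10, 10, 3, 3, 1]; 12 cycles in total.
sign(π) = (−1)^{n − #cycles} = (−1)^{217−12} = (−1)^205 = -1.
Check: (23/217) = -1 by Zolotarev.

-1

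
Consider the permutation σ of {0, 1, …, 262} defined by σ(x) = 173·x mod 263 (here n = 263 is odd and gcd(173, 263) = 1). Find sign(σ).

+1

Start at x=2: 2 → 83 → 157 → 72 → 95 → 129 → 225 → … (one orbit).
3 cycles of lengths [131, 131, 1].
With 3 cycles on 263 points, sign = (−1)^{263−3} = +1.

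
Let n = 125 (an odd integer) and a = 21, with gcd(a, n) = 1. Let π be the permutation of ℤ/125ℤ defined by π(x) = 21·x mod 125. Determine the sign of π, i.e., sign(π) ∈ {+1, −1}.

+1

Trace 61: π^k(61) = [61, 31, 26, 46, 91, 36, 6] for k=0..6.
Cycle lengths of π_21 on ℤ/125ℤ: [25, 25, 25, 25, 5, 5, 5, 5, 1, 1, 1, 1, 1]; 13 cycles in total.
125 − 13 = 112 transpositions; sign(π) = (−1)^112 = +1.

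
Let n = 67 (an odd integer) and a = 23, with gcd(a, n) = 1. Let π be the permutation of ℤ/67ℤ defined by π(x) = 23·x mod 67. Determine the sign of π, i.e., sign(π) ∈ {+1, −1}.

Start at x=24: 24 → 16 → 33 → 22 → 37 → 47 → 9 → … (one orbit).
Cycle lengths of π_23 on ℤ/67ℤ: [33, 33, 1]; 3 cycles in total.
Σ(ℓ_i−1) = 67−3 = 64; sign = (−1)^64 = +1.
Check: (23/67) = +1 by Zolotarev.

+1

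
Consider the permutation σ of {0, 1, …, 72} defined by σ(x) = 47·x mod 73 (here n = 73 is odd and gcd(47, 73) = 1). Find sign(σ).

-1

Start at x=57: 57 → 51 → 61 → 20 → 64 → 15 → 48 → … (one orbit).
π_47 has 2 disjoint cycles with lengths [72, 1] on {0,…,72}.
73 − 2 = 71 transpositions; sign(π) = (−1)^71 = -1.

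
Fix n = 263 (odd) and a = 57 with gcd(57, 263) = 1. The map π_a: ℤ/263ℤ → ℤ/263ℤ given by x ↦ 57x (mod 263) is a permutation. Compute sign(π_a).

-1

Orbit of 184 under x↦57x: [184, 231, 17, 180, 3, 171, 16]… (length divides ord_263(57)).
The orbit structure of x ↦ 57x mod 263: 2 orbits of sizes [262, 1].
With 2 cycles on 263 points, sign = (−1)^{263−2} = -1.
Check: (57/263) = -1 by Zolotarev.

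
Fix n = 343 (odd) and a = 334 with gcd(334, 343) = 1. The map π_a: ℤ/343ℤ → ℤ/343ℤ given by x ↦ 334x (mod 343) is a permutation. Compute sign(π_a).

Orbit of 313 under x↦334x: [313, 270, 314, 261, 52, 218, 96]… (length divides ord_343(334)).
4 cycles of lengths [294, 42, 6, 1].
sign(π) = (−1)^{n − #cycles} = (−1)^{343−4} = (−1)^339 = -1.
Check: (334/343) = -1 by Zolotarev.

-1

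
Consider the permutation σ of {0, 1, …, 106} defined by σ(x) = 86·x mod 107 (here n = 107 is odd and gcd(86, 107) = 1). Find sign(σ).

Start at x=53: 53 → 64 → 47 → 83 → 76 → 9 → 25 → … (one orbit).
The orbit structure of x ↦ 86x mod 107: 3 orbits of sizes [53, 53, 1].
With 3 cycles on 107 points, sign = (−1)^{107−3} = +1.
Check: (86/107) = +1 by Zolotarev.

+1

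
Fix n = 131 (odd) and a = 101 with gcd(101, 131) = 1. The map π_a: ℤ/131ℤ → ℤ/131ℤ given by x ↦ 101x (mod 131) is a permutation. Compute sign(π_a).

+1

Trace 94: π^k(94) = [94, 62, 105, 125, 49, 102, 84] for k=0..6.
Cycle lengths of π_101 on ℤ/131ℤ: [65, 65, 1]; 3 cycles in total.
131 − 3 = 128 transpositions; sign(π) = (−1)^128 = +1.
Via Zolotarev, sign(π_{101}) = (101|131) = +1.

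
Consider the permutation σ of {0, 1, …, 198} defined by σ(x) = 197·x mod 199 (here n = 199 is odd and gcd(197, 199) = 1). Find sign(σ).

Trace 124: π^k(124) = [124, 150, 98, 3, 193, 12, 175] for k=0..6.
Cycle lengths of π_197 on ℤ/199ℤ: [198, 1]; 2 cycles in total.
2 cycles on 199: each ℓ→(−1)^(ℓ−1), product (−1)^197 = -1.

-1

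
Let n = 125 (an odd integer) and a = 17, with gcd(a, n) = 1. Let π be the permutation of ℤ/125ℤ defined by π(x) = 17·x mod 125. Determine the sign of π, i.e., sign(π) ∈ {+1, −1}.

Trace 8: π^k(8) = [8, 11, 62, 54, 43, 106, 52] for k=0..6.
The orbit structure of x ↦ 17x mod 125: 4 orbits of sizes [100, 20, 4, 1].
4 cycles on 125: each ℓ→(−1)^(ℓ−1), product (−1)^121 = -1.
Check: (17/125) = -1 by Zolotarev.

-1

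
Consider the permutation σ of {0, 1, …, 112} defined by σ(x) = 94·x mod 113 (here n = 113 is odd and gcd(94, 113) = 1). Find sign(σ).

-1

Trace 37: π^k(37) = [37, 88, 23, 15, 54, 104, 58] for k=0..6.
Cycle type of π: 112 + 1; total 2 cycles.
Σ(ℓ_i−1) = 113−2 = 111; sign = (−1)^111 = -1.
Via Zolotarev, sign(π_{94}) = (94|113) = -1.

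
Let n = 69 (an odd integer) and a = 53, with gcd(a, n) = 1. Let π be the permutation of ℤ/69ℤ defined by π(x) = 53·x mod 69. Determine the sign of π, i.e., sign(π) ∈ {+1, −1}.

+1

Trace 64: π^k(64) = [64, 11, 31, 56, 1, 53, 49] for k=0..6.
5 cycles of lengths [22, 22, 22, 2, 1].
Σ(ℓ_i−1) = 69−5 = 64; sign = (−1)^64 = +1.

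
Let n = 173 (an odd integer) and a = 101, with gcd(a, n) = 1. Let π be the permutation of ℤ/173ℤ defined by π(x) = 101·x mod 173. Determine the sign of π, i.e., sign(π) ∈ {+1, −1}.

Orbit of 93 under x↦101x: [93, 51, 134, 40, 61, 106, 153]… (length divides ord_173(101)).
π_101 has 2 disjoint cycles with lengths [172, 1] on {0,…,172}.
n − c = 173 − 2 = 171; sign = (−1)^171 = -1.

-1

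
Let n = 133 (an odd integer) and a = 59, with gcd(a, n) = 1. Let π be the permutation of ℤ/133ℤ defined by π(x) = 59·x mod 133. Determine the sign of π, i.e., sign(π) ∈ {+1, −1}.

+1

Trace 27: π^k(27) = [27, 130, 89, 64, 52, 9, 132] for k=0..6.
9 cycles of lengths [18, 18, 18, 18, 18, 18, 18, 6, 1].
Σ(ℓ_i−1) = 133−9 = 124; sign = (−1)^124 = +1.
Zolotarev: (59|133) = +1, matching the cycle-count sign.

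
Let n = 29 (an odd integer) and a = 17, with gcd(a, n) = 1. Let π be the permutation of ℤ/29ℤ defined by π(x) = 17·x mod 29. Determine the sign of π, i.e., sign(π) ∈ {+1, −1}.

Start at x=28: 28 → 12 → 1 → 17 → 28 (one orbit).
The orbit structure of x ↦ 17x mod 29: 8 orbits of sizes [4, 4, 4, 4, 4, 4, 4, 1].
Σ(ℓ_i−1) = 29−8 = 21; sign = (−1)^21 = -1.

-1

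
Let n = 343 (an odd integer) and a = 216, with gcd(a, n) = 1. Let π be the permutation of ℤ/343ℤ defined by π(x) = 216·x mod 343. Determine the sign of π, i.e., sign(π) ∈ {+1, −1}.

Trace 13: π^k(13) = [13, 64, 104, 169, 146, 323, 139] for k=0..6.
Decompose π into cycles: lengths [98, 98, 98, 14, 14, 14, 2, 2, 2, 1] (10 cycles, including the fixed point 0).
n − c = 343 − 10 = 333; sign = (−1)^333 = -1.
The Jacobi symbol (216|343) = -1 (Zolotarev) agrees.

-1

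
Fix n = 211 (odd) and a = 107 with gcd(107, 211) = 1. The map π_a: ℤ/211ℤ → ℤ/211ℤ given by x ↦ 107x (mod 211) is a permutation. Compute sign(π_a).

+1

Start at x=188: 188 → 71 → 1 → 107 → 55 → 188 (one orbit).
The orbit structure of x ↦ 107x mod 211: 43 orbits of sizes [5, 5, 5, 5, 5, 5, 5, 5, 5, 5, 5, 5, 5, 5, 5, 5, 5, 5, 5, 5, 5, 5, 5, 5, 5, 5, 5, 5, 5, 5, 5, 5, 5, 5, 5, 5, 5, 5, 5, 5, 5, 5, 1].
Σ(ℓ_i−1) = 211−43 = 168; sign = (−1)^168 = +1.
Via Zolotarev, sign(π_{107}) = (107|211) = +1.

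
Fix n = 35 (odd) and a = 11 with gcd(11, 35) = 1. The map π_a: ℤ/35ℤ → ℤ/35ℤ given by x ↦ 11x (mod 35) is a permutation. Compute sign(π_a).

Trace 16: π^k(16) = [16, 1, 11] for k=0..2.
Decompose π into cycles: lengths [3, 3, 3, 3, 3, 3, 3, 3, 3, 3, 1, 1, 1, 1, 1] (15 cycles, including the fixed point 0).
35 − 15 = 20 transpositions; sign(π) = (−1)^20 = +1.
Zolotarev: (11|35) = +1, matching the cycle-count sign.

+1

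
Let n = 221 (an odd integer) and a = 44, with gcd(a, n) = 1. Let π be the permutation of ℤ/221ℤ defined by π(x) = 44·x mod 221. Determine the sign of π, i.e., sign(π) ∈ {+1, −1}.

+1

Orbit of 118 under x↦44x: [118, 109, 155, 190, 183, 96, 25]… (length divides ord_221(44)).
The orbit structure of x ↦ 44x mod 221: 17 orbits of sizes [16, 16, 16, 16, 16, 16, 16, 16, 16, 16, 16, 16, 16, 4, 4, 4, 1].
221 − 17 = 204 transpositions; sign(π) = (−1)^204 = +1.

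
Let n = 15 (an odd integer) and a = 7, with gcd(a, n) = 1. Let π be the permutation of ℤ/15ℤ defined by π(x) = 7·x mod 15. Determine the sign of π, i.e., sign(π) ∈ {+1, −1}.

Trace 1: π^k(1) = [1, 7, 4, 13] for k=0..3.
Cycle lengths of π_7 on ℤ/15ℤ: [4, 4, 4, 1, 1, 1]; 6 cycles in total.
15 − 6 = 9 transpositions; sign(π) = (−1)^9 = -1.
Zolotarev: (7|15) = -1, matching the cycle-count sign.

-1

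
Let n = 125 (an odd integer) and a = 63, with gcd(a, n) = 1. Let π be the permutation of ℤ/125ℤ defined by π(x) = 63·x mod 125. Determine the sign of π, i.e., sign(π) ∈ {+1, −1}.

-1

Orbit of 104 under x↦63x: [104, 52, 26, 13, 69, 97, 111]… (length divides ord_125(63)).
Cycle lengths of π_63 on ℤ/125ℤ: [100, 20, 4, 1]; 4 cycles in total.
125 − 4 = 121 transpositions; sign(π) = (−1)^121 = -1.
Zolotarev: (63|125) = -1, matching the cycle-count sign.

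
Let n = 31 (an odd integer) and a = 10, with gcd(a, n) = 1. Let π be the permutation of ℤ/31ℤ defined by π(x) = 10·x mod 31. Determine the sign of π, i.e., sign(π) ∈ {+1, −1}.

+1

Trace 10: π^k(10) = [10, 7, 8, 18, 25, 2, 20] for k=0..6.
Cycle lengths of π_10 on ℤ/31ℤ: [15, 15, 1]; 3 cycles in total.
Σ(ℓ_i−1) = 31−3 = 28; sign = (−1)^28 = +1.
Zolotarev: (10|31) = +1, matching the cycle-count sign.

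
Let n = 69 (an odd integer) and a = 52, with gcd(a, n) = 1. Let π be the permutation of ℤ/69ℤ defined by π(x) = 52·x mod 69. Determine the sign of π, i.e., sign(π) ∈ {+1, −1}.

Orbit of 1 under x↦52x: [1, 52, 13, 55, 31, 25, 58]… (length divides ord_69(52)).
The orbit structure of x ↦ 52x mod 69: 9 orbits of sizes [11, 11, 11, 11, 11, 11, 1, 1, 1].
With 9 cycles on 69 points, sign = (−1)^{69−9} = +1.

+1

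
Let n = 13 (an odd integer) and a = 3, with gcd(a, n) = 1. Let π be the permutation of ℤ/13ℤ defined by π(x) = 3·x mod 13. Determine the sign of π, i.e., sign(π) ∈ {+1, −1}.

+1

Start at x=3: 3 → 9 → 1 → 3 (one orbit).
π_3 has 5 disjoint cycles with lengths [3, 3, 3, 3, 1] on {0,…,12}.
With 5 cycles on 13 points, sign = (−1)^{13−5} = +1.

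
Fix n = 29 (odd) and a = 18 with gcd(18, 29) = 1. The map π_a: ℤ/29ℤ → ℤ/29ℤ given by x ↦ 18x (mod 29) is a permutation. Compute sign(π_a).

-1

Orbit of 13 under x↦18x: [13, 2, 7, 10, 6, 21, 1]… (length divides ord_29(18)).
The orbit structure of x ↦ 18x mod 29: 2 orbits of sizes [28, 1].
29 − 2 = 27 transpositions; sign(π) = (−1)^27 = -1.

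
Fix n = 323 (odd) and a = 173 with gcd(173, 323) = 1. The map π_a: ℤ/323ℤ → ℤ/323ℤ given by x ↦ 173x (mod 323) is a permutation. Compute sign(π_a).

Orbit of 178 under x↦173x: [178, 109, 123, 284, 36, 91, 239]… (length divides ord_323(173)).
The orbit structure of x ↦ 173x mod 323: 5 orbits of sizes [144, 144, 18, 16, 1].
With 5 cycles on 323 points, sign = (−1)^{323−5} = +1.
Zolotarev: (173|323) = +1, matching the cycle-count sign.

+1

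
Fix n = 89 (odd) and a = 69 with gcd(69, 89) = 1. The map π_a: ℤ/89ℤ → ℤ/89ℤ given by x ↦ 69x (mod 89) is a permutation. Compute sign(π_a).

+1

Trace 34: π^k(34) = [34, 32, 72, 73, 53, 8, 18] for k=0..6.
Cycle lengths of π_69 on ℤ/89ℤ: [44, 44, 1]; 3 cycles in total.
n − c = 89 − 3 = 86; sign = (−1)^86 = +1.
Via Zolotarev, sign(π_{69}) = (69|89) = +1.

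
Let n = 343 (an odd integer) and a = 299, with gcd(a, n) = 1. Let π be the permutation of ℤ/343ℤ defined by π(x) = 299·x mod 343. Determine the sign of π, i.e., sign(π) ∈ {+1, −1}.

-1

Trace 209: π^k(209) = [209, 65, 227, 302, 89, 200, 118] for k=0..6.
The orbit structure of x ↦ 299x mod 343: 4 orbits of sizes [294, 42, 6, 1].
With 4 cycles on 343 points, sign = (−1)^{343−4} = -1.
Via Zolotarev, sign(π_{299}) = (299|343) = -1.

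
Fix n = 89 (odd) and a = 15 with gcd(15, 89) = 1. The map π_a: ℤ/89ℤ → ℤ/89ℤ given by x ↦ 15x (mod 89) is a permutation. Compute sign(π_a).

-1

Orbit of 3 under x↦15x: [3, 45, 52, 68, 41, 81, 58]… (length divides ord_89(15)).
Cycle type of π: 88 + 1; total 2 cycles.
With 2 cycles on 89 points, sign = (−1)^{89−2} = -1.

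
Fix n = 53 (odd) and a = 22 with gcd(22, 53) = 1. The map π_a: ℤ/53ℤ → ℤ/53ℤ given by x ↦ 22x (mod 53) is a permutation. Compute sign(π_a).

-1

Start at x=12: 12 → 52 → 31 → 46 → 5 → 4 → 35 → … (one orbit).
2 cycles of lengths [52, 1].
sign(π) = (−1)^{n − #cycles} = (−1)^{53−2} = (−1)^51 = -1.
Via Zolotarev, sign(π_{22}) = (22|53) = -1.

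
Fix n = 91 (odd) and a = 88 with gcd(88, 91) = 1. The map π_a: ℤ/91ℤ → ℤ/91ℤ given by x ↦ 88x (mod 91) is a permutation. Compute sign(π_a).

Orbit of 88 under x↦88x: [88, 9, 64, 81, 30, 1]… (length divides ord_91(88)).
π_88 has 17 disjoint cycles with lengths [6, 6, 6, 6, 6, 6, 6, 6, 6, 6, 6, 6, 6, 6, 3, 3, 1] on {0,…,90}.
17 cycles on 91: each ℓ→(−1)^(ℓ−1), product (−1)^74 = +1.

+1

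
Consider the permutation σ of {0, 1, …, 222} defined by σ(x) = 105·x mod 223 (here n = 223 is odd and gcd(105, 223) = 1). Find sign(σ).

Start at x=1: 1 → 105 → 98 → 32 → 15 → 14 → 132 → … (one orbit).
7 cycles of lengths [37, 37, 37, 37, 37, 37, 1].
7 cycles on 223: each ℓ→(−1)^(ℓ−1), product (−1)^216 = +1.
(105|223)_J = +1 (Zolotarev's lemma cross-check).

+1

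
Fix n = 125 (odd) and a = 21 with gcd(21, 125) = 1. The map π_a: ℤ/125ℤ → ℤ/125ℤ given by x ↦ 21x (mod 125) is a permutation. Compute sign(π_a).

+1

Trace 31: π^k(31) = [31, 26, 46, 91, 36, 6, 1] for k=0..6.
Cycle type of π: 25×4 + 5×4 + 1×5; total 13 cycles.
n − c = 125 − 13 = 112; sign = (−1)^112 = +1.
Via Zolotarev, sign(π_{21}) = (21|125) = +1.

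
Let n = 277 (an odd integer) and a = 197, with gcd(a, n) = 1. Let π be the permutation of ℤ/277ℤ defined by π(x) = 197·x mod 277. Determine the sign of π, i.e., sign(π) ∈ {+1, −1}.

-1

Trace 75: π^k(75) = [75, 94, 236, 233, 196, 109, 144] for k=0..6.
The orbit structure of x ↦ 197x mod 277: 2 orbits of sizes [276, 1].
n − c = 277 − 2 = 275; sign = (−1)^275 = -1.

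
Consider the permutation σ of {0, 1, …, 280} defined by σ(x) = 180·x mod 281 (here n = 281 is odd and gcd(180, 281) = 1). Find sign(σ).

Trace 111: π^k(111) = [111, 29, 162, 217, 1, 180, 85] for k=0..6.
π_180 has 5 disjoint cycles with lengths [70, 70, 70, 70, 1] on {0,…,280}.
With 5 cycles on 281 points, sign = (−1)^{281−5} = +1.

+1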